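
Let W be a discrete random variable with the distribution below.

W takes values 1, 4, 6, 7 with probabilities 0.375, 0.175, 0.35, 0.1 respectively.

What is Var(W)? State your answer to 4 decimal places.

5.6594

E[W] = (1)(0.375) + (4)(0.175) + (6)(0.35) + (7)(0.1) = 3.875
E[W²] = (1)²(0.375) + (4)²(0.175) + (6)²(0.35) + (7)²(0.1) = 20.675
Var(W) = E[W²] − (E[W])² = 20.675 − (3.875)² = 5.659375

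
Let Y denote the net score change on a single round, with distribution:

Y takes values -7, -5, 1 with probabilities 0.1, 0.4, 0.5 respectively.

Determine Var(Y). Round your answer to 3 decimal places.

10.560

E[Y] = (-7)(0.1) + (-5)(0.4) + (1)(0.5) = -2.2
E[Y²] = (-7)²(0.1) + (-5)²(0.4) + (1)²(0.5) = 15.4
Var(Y) = E[Y²] − (E[Y])² = 15.4 − (-2.2)² = 10.56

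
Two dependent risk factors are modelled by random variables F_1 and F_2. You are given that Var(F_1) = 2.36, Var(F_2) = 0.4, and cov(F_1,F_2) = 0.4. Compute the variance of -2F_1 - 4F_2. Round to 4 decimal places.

22.2400

Var(-2F_1 - 4F_2) = (-2)²·Var(F_1) + (-4)²·Var(F_2) + 2·(-2)·(-4)·cov(F_1,F_2)
= 4·2.36 + 16·0.4 + 16·0.4 = 22.24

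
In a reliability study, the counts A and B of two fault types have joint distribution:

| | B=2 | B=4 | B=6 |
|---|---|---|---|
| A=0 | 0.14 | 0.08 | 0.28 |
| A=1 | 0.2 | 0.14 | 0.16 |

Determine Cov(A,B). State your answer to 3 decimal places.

E[A] = 0.5,  E[B] = 4.2
E[AB] = 1.92
Cov(A,B) = E[AB] − E[A]E[B] = 1.92 − (0.5)(4.2) = -0.18

-0.180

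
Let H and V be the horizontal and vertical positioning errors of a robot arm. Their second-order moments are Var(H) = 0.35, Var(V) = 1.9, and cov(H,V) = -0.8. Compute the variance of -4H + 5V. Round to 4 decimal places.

85.1000

Var(-4H + 5V) = (-4)²·Var(H) + (5)²·Var(V) + 2·(-4)·(5)·cov(H,V)
= 16·0.35 + 25·1.9 + -40·-0.8 = 85.1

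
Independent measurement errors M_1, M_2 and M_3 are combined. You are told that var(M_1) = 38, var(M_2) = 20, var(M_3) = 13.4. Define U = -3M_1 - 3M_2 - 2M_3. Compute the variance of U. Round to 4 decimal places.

By independence, var(U) = (-3)²var(M_1) + (-3)²var(M_2) + (-2)²var(M_3)
= (-3)²·38 + (-3)²·20 + (-2)²·13.4 = 575.6

575.6000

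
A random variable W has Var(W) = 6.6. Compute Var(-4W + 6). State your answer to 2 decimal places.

Var(-4W + 6) = (-4)²·Var(W) = 16·6.6 = 105.6

105.60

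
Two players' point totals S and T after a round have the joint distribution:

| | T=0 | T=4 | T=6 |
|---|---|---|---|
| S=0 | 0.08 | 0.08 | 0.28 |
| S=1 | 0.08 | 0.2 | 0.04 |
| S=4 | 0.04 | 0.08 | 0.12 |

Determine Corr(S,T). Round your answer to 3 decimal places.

E[S] = 1.28,  E[T] = 4.08
E[ST] = 5.2
Cov(S,T) = E[ST] − E[S]E[T] = 5.2 − (1.28)(4.08) = -0.0224
Var(S) = 2.5216,  Var(T) = 4.9536
ρ = -0.0224 / √(2.5216·4.9536) ≈ -0.006

-0.006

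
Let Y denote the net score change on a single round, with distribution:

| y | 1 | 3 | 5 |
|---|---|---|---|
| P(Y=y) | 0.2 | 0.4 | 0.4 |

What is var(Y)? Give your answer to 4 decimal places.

2.2400

E[Y] = (1)(0.2) + (3)(0.4) + (5)(0.4) = 3.4
E[Y²] = (1)²(0.2) + (3)²(0.4) + (5)²(0.4) = 13.8
var(Y) = E[Y²] − (E[Y])² = 13.8 − (3.4)² = 2.24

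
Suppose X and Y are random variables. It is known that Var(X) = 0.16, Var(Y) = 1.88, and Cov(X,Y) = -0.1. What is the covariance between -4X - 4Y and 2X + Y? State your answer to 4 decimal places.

Cov(-4X - 4Y, 2X + Y) = (-4)(2)Var(X) + (-4)(1)Var(Y) + [(-4)(1) + (-4)(2)]Cov(X,Y)
= -8·0.16 + -4·1.88 + -12·-0.1 = -7.6

-7.6000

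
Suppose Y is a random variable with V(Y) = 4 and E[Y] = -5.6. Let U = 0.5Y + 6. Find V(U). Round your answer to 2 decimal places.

1.00

V(0.5Y + 6) = (0.5)²·V(Y) = 0.25·4 = 1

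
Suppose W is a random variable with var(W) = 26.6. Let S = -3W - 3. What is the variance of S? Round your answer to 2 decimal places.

var(-3W - 3) = (-3)²·var(W) = 9·26.6 = 239.4

239.40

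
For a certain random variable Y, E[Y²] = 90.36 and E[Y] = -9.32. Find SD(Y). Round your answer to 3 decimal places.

1.870

Var(Y) = 90.36 − (-9.32)² = 3.4976
SD(Y) = √3.4976 ≈ 1.870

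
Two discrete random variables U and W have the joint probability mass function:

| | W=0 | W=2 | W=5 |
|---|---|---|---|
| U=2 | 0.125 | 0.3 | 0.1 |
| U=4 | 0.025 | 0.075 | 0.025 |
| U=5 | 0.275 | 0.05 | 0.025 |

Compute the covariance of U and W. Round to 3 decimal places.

E[U] = 3.3,  E[W] = 1.6
E[UW] = 4.425
Cov(U,W) = E[UW] − E[U]E[W] = 4.425 − (3.3)(1.6) = -0.855

-0.855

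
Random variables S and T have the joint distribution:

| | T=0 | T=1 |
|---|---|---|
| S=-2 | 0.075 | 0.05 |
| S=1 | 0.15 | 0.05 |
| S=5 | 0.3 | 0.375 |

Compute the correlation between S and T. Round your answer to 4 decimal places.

E[S] = 3.325,  E[T] = 0.475
E[ST] = 1.825
cov(S,T) = E[ST] − E[S]E[T] = 1.825 − (3.325)(0.475) = 0.245625
var(S) = 6.519375,  var(T) = 0.249375
ρ = 0.245625 / √(6.519375·0.249375) ≈ 0.1926

0.1926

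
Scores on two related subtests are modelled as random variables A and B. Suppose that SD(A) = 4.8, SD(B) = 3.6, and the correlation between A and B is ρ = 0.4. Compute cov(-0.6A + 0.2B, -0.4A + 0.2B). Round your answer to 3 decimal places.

4.666

V(A) = (4.8)² = 23.04;  V(B) = (3.6)² = 12.96
cov(A,B) = ρ·SD(A)·SD(B) = 0.4·4.8·3.6 = 6.912
cov(-0.6A + 0.2B, -0.4A + 0.2B) = (-0.6)(-0.4)V(A) + (0.2)(0.2)V(B) + [(-0.6)(0.2) + (0.2)(-0.4)]cov(A,B)
= 0.24·23.04 + 0.04·12.96 + -0.2·6.912 = 4.6656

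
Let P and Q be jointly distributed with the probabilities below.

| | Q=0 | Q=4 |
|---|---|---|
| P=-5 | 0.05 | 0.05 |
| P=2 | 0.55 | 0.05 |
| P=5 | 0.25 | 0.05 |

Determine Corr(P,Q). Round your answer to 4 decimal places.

-0.2343

E[P] = 2.2,  E[Q] = 0.6
E[PQ] = 0.4
Cov(P,Q) = E[PQ] − E[P]E[Q] = 0.4 − (2.2)(0.6) = -0.92
Var(P) = 7.56,  Var(Q) = 2.04
ρ = -0.92 / √(7.56·2.04) ≈ -0.2343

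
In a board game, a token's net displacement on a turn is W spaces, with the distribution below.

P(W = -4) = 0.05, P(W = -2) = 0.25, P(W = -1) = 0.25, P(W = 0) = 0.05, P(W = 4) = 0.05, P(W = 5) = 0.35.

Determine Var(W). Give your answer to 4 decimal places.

E[W] = (-4)(0.05) + (-2)(0.25) + (-1)(0.25) + (0)(0.05) + (4)(0.05) + (5)(0.35) = 1
E[W²] = (-4)²(0.05) + (-2)²(0.25) + (-1)²(0.25) + (0)²(0.05) + (4)²(0.05) + (5)²(0.35) = 11.6
Var(W) = E[W²] − (E[W])² = 11.6 − (1)² = 10.6

10.6000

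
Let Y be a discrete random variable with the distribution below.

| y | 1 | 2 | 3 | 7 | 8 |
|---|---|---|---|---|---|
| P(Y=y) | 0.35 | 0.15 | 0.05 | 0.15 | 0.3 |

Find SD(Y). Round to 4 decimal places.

3.1444

E[Y] = (1)(0.35) + (2)(0.15) + (3)(0.05) + (7)(0.15) + (8)(0.3) = 4.25
E[Y²] = (1)²(0.35) + (2)²(0.15) + (3)²(0.05) + (7)²(0.15) + (8)²(0.3) = 27.95
Var(Y) = E[Y²] − (E[Y])² = 27.95 − (4.25)² = 9.8875
SD(Y) = √9.8875 ≈ 3.1444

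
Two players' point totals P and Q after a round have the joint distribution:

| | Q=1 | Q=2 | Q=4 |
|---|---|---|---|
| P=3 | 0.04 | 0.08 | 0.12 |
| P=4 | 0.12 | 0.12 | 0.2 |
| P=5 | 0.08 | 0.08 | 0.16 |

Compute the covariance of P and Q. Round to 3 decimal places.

E[P] = 4.08,  E[Q] = 2.72
E[PQ] = 11.08
Cov(P,Q) = E[PQ] − E[P]E[Q] = 11.08 − (4.08)(2.72) = -0.0176

-0.018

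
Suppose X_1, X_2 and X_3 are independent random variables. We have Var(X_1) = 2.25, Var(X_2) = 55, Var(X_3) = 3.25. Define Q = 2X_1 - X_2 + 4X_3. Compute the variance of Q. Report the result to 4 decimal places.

By independence, Var(Q) = (2)²Var(X_1) + (-1)²Var(X_2) + (4)²Var(X_3)
= (2)²·2.25 + (-1)²·55 + (4)²·3.25 = 116

116.0000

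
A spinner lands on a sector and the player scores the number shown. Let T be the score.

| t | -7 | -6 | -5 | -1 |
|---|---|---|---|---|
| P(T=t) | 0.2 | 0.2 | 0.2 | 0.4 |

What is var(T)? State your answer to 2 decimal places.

E[T] = (-7)(0.2) + (-6)(0.2) + (-5)(0.2) + (-1)(0.4) = -4
E[T²] = (-7)²(0.2) + (-6)²(0.2) + (-5)²(0.2) + (-1)²(0.4) = 22.4
var(T) = E[T²] − (E[T])² = 22.4 − (-4)² = 6.4

6.40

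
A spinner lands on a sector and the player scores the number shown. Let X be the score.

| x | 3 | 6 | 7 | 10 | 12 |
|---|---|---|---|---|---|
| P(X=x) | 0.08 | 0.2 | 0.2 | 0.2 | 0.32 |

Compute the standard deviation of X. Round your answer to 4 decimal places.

E[X] = (3)(0.08) + (6)(0.2) + (7)(0.2) + (10)(0.2) + (12)(0.32) = 8.68
E[X²] = (3)²(0.08) + (6)²(0.2) + (7)²(0.2) + (10)²(0.2) + (12)²(0.32) = 83.8
var(X) = E[X²] − (E[X])² = 83.8 − (8.68)² = 8.4576
SD(X) = √8.4576 ≈ 2.9082

2.9082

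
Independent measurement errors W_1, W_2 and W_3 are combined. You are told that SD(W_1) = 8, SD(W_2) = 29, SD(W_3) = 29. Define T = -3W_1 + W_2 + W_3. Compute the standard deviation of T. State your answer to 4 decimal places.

Var(W_1) = 64, Var(W_2) = 841, Var(W_3) = 841
By independence, Var(T) = (-3)²Var(W_1) + (1)²Var(W_2) + (1)²Var(W_3)
= (-3)²·64 + (1)²·841 + (1)²·841 = 2258
SD(T) = √2258 ≈ 47.5184

47.5184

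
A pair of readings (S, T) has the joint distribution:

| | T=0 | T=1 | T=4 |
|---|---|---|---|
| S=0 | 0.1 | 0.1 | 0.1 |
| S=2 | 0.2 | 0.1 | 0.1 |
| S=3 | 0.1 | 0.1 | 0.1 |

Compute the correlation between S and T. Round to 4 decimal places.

E[S] = 1.7,  E[T] = 1.5
E[ST] = 2.5
Cov(S,T) = E[ST] − E[S]E[T] = 2.5 − (1.7)(1.5) = -0.05
var(S) = 1.41,  var(T) = 2.85
ρ = -0.05 / √(1.41·2.85) ≈ -0.0249

-0.0249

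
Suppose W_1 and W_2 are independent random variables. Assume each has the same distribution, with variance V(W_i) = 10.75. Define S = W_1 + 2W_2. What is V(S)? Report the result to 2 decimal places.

53.75

By independence, V(S) = (1)²V(W_1) + (2)²V(W_2)
= (1)²·10.75 + (2)²·10.75 = 53.75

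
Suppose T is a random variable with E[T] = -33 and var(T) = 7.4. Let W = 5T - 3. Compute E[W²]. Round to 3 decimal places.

E[5T - 3] = 5·-33 − 3 = -168
var(5T - 3) = (5)²·7.4 = 185
E[W²] = var(W) + (E[W])² = 185 + (-168)² = 28409

28409.000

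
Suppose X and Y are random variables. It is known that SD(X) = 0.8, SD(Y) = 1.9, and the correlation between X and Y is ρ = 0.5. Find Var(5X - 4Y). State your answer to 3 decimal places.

Var(X) = (0.8)² = 0.64;  Var(Y) = (1.9)² = 3.61
Cov(X,Y) = ρ·SD(X)·SD(Y) = 0.5·0.8·1.9 = 0.76
Var(5X - 4Y) = (5)²·Var(X) + (-4)²·Var(Y) + 2·(5)·(-4)·Cov(X,Y)
= 25·0.64 + 16·3.61 + -40·0.76 = 43.36

43.360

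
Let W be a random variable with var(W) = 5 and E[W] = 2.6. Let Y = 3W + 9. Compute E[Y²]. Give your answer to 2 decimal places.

E[3W + 9] = 3·2.6 + 9 = 16.8
var(3W + 9) = (3)²·5 = 45
E[Y²] = var(Y) + (E[Y])² = 45 + (16.8)² = 327.24

327.24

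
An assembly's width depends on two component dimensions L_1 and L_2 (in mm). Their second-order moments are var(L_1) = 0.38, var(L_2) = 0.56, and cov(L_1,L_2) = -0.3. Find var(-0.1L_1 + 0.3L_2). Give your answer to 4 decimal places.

0.0722

var(-0.1L_1 + 0.3L_2) = (-0.1)²·var(L_1) + (0.3)²·var(L_2) + 2·(-0.1)·(0.3)·cov(L_1,L_2)
= 0.01·0.38 + 0.09·0.56 + -0.06·-0.3 = 0.0722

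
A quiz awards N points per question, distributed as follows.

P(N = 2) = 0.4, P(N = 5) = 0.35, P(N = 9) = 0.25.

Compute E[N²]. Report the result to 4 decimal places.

30.6000

E[N²] = (2)²(0.4) + (5)²(0.35) + (9)²(0.25) = 30.6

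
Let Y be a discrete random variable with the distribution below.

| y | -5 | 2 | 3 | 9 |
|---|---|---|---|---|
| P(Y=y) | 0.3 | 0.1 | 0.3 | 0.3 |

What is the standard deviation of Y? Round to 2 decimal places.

5.44

E[Y] = (-5)(0.3) + (2)(0.1) + (3)(0.3) + (9)(0.3) = 2.3
E[Y²] = (-5)²(0.3) + (2)²(0.1) + (3)²(0.3) + (9)²(0.3) = 34.9
Var(Y) = E[Y²] − (E[Y])² = 34.9 − (2.3)² = 29.61
σ(Y) = √29.61 ≈ 5.44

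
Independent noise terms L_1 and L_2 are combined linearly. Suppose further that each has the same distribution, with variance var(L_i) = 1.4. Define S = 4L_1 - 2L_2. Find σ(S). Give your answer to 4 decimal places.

5.2915

By independence, var(S) = (4)²var(L_1) + (-2)²var(L_2)
= (4)²·1.4 + (-2)²·1.4 = 28
σ(S) = √28 ≈ 5.2915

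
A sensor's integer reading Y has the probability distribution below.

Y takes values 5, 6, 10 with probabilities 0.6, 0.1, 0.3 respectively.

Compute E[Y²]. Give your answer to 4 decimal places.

48.6000

E[Y²] = (5)²(0.6) + (6)²(0.1) + (10)²(0.3) = 48.6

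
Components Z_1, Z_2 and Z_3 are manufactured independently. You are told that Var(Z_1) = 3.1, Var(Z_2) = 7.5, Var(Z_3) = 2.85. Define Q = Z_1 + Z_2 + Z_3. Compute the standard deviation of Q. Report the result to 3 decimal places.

By independence, Var(Q) = (1)²Var(Z_1) + (1)²Var(Z_2) + (1)²Var(Z_3)
= (1)²·3.1 + (1)²·7.5 + (1)²·2.85 = 13.45
SD(Q) = √13.45 ≈ 3.667

3.667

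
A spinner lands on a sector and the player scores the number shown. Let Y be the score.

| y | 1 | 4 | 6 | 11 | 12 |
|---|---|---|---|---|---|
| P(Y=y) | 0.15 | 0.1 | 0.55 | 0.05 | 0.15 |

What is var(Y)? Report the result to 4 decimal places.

10.7600

E[Y] = (1)(0.15) + (4)(0.1) + (6)(0.55) + (11)(0.05) + (12)(0.15) = 6.2
E[Y²] = (1)²(0.15) + (4)²(0.1) + (6)²(0.55) + (11)²(0.05) + (12)²(0.15) = 49.2
var(Y) = E[Y²] − (E[Y])² = 49.2 − (6.2)² = 10.76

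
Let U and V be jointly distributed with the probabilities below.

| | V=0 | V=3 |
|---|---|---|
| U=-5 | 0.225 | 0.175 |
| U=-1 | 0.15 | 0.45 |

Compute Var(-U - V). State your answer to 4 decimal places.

E[U] = -2.6,  E[V] = 1.875,  E[UV] = -3.975
Var(U) = 10.6 − (-2.6)² = 3.84;  Var(V) = 5.625 − (1.875)² = 2.109375
cov(U,V) = -3.975 − (-2.6)(1.875) = 0.9
Var(-U - V) = (-1)²·3.84 + (-1)²·2.109375 + 2·(-1)·(-1)·0.9 = 7.749375

7.7494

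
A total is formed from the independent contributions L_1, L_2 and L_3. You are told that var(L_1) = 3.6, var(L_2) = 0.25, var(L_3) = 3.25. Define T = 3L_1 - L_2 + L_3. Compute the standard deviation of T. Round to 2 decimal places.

By independence, var(T) = (3)²var(L_1) + (-1)²var(L_2) + (1)²var(L_3)
= (3)²·3.6 + (-1)²·0.25 + (1)²·3.25 = 35.9
sd(T) = √35.9 ≈ 5.99

5.99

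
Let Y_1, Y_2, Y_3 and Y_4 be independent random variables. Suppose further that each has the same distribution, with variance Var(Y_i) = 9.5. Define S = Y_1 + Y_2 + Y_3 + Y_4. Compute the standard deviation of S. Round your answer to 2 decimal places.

By independence, Var(S) = (1)²Var(Y_1) + (1)²Var(Y_2) + (1)²Var(Y_3) + (1)²Var(Y_4)
= (1)²·9.5 + (1)²·9.5 + (1)²·9.5 + (1)²·9.5 = 38
sd(S) = √38 ≈ 6.16

6.16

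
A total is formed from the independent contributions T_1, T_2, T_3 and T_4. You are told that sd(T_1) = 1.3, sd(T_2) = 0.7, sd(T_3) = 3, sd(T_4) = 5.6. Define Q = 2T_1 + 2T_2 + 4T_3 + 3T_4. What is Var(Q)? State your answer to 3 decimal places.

434.960

Var(T_1) = 1.69, Var(T_2) = 0.49, Var(T_3) = 9, Var(T_4) = 31.36
By independence, Var(Q) = (2)²Var(T_1) + (2)²Var(T_2) + (4)²Var(T_3) + (3)²Var(T_4)
= (2)²·1.69 + (2)²·0.49 + (4)²·9 + (3)²·31.36 = 434.96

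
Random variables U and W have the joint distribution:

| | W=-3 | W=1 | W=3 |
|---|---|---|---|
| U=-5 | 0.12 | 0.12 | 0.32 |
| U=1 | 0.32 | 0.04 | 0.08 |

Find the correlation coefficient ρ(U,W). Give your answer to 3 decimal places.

E[U] = -2.36,  E[W] = 0.04
E[UW] = -4.28
cov(U,W) = E[UW] − E[U]E[W] = -4.28 − (-2.36)(0.04) = -4.1856
var(U) = 8.8704,  var(W) = 7.7184
ρ = -4.1856 / √(8.8704·7.7184) ≈ -0.506

-0.506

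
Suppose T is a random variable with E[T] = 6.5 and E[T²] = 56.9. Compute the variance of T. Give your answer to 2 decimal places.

14.65

V(T) = 56.9 − (6.5)² = 14.65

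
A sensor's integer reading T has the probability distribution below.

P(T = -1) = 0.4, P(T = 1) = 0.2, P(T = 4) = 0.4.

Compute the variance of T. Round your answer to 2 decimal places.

5.04

E[T] = (-1)(0.4) + (1)(0.2) + (4)(0.4) = 1.4
E[T²] = (-1)²(0.4) + (1)²(0.2) + (4)²(0.4) = 7
V(T) = E[T²] − (E[T])² = 7 − (1.4)² = 5.04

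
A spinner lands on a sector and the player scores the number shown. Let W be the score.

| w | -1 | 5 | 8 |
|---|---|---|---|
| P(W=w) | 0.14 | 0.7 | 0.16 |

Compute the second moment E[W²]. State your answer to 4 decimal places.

27.8800

E[W²] = (-1)²(0.14) + (5)²(0.7) + (8)²(0.16) = 27.88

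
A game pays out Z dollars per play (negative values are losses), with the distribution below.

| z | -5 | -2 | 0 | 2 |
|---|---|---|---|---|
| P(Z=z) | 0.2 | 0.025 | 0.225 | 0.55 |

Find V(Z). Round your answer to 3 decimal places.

7.298

E[Z] = (-5)(0.2) + (-2)(0.025) + (0)(0.225) + (2)(0.55) = 0.05
E[Z²] = (-5)²(0.2) + (-2)²(0.025) + (0)²(0.225) + (2)²(0.55) = 7.3
V(Z) = E[Z²] − (E[Z])² = 7.3 − (0.05)² = 7.2975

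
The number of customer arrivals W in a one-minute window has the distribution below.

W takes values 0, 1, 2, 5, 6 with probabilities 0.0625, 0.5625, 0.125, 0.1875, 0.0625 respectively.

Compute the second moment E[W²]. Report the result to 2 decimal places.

E[W²] = (0)²(0.0625) + (1)²(0.5625) + (2)²(0.125) + (5)²(0.1875) + (6)²(0.0625) = 8

8.00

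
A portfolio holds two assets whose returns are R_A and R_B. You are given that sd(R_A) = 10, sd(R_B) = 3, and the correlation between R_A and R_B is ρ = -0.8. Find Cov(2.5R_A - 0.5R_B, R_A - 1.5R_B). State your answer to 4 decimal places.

358.7500

V(R_A) = (10)² = 100;  V(R_B) = (3)² = 9
Cov(R_A,R_B) = ρ·sd(R_A)·sd(R_B) = -0.8·10·3 = -24
Cov(2.5R_A - 0.5R_B, R_A - 1.5R_B) = (2.5)(1)V(R_A) + (-0.5)(-1.5)V(R_B) + [(2.5)(-1.5) + (-0.5)(1)]Cov(R_A,R_B)
= 2.5·100 + 0.75·9 + -4.25·-24 = 358.75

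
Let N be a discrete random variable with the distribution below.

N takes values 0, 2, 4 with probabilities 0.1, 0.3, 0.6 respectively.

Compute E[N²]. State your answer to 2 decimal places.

10.80

E[N²] = (0)²(0.1) + (2)²(0.3) + (4)²(0.6) = 10.8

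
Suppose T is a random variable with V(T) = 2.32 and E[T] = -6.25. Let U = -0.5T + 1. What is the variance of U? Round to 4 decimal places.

V(-0.5T + 1) = (-0.5)²·V(T) = 0.25·2.32 = 0.58

0.5800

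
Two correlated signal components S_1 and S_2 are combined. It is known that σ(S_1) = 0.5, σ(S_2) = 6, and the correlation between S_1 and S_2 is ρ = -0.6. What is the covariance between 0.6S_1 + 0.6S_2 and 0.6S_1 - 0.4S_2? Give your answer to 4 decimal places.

-8.7660

var(S_1) = (0.5)² = 0.25;  var(S_2) = (6)² = 36
Cov(S_1,S_2) = ρ·σ(S_1)·σ(S_2) = -0.6·0.5·6 = -1.8
Cov(0.6S_1 + 0.6S_2, 0.6S_1 - 0.4S_2) = (0.6)(0.6)var(S_1) + (0.6)(-0.4)var(S_2) + [(0.6)(-0.4) + (0.6)(0.6)]Cov(S_1,S_2)
= 0.36·0.25 + -0.24·36 + 0.12·-1.8 = -8.766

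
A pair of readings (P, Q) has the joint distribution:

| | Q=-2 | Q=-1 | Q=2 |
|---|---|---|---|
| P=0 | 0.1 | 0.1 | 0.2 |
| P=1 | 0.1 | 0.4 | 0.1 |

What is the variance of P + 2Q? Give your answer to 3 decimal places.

E[P] = 0.6,  E[Q] = -0.3,  E[PQ] = -0.4
V(P) = 0.6 − (0.6)² = 0.24;  V(Q) = 2.5 − (-0.3)² = 2.41
Cov(P,Q) = -0.4 − (0.6)(-0.3) = -0.22
V(P + 2Q) = (1)²·0.24 + (2)²·2.41 + 2·(1)·(2)·-0.22 = 9

9.000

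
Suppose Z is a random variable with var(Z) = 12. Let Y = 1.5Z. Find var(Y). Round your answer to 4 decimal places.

var(1.5Z) = (1.5)²·var(Z) = 2.25·12 = 27

27.0000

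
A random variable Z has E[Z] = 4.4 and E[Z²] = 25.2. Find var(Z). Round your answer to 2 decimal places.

var(Z) = 25.2 − (4.4)² = 5.84

5.84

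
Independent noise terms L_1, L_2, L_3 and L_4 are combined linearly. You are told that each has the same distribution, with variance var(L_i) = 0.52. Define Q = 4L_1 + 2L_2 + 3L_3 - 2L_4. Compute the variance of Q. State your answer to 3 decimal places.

By independence, var(Q) = (4)²var(L_1) + (2)²var(L_2) + (3)²var(L_3) + (-2)²var(L_4)
= (4)²·0.52 + (2)²·0.52 + (3)²·0.52 + (-2)²·0.52 = 17.16

17.160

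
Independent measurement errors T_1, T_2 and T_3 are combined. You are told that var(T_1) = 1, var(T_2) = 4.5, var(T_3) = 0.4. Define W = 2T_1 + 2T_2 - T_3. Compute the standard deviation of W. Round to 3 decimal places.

4.733

By independence, var(W) = (2)²var(T_1) + (2)²var(T_2) + (-1)²var(T_3)
= (2)²·1 + (2)²·4.5 + (-1)²·0.4 = 22.4
SD(W) = √22.4 ≈ 4.733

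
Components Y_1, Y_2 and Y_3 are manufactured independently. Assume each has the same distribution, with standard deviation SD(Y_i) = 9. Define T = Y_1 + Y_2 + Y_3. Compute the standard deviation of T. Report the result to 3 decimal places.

Var(Y_i) = (9)² = 81
By independence, Var(T) = (1)²Var(Y_1) + (1)²Var(Y_2) + (1)²Var(Y_3)
= (1)²·81 + (1)²·81 + (1)²·81 = 243
SD(T) = √243 ≈ 15.588

15.588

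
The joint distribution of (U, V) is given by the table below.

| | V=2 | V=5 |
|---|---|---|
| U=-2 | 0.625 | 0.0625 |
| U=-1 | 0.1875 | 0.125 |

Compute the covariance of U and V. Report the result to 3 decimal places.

0.199

E[U] = -1.6875,  E[V] = 2.5625
E[UV] = -4.125
cov(U,V) = E[UV] − E[U]E[V] = -4.125 − (-1.6875)(2.5625) = 0.19921875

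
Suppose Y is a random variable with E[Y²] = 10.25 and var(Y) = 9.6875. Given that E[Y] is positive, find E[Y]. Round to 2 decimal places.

0.75

(E[Y])² = E[Y²] − var(Y) = 10.25 − 9.6875 = 0.5625
E[Y] = √0.5625 = 0.75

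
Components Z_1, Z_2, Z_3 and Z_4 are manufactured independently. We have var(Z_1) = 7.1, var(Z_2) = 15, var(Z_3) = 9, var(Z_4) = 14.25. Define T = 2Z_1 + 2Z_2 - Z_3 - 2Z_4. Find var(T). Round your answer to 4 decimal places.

By independence, var(T) = (2)²var(Z_1) + (2)²var(Z_2) + (-1)²var(Z_3) + (-2)²var(Z_4)
= (2)²·7.1 + (2)²·15 + (-1)²·9 + (-2)²·14.25 = 154.4

154.4000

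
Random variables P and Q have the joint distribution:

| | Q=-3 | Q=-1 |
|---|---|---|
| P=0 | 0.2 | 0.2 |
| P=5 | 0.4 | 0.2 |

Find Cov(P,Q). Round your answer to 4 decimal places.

E[P] = 3,  E[Q] = -2.2
E[PQ] = -7
Cov(P,Q) = E[PQ] − E[P]E[Q] = -7 − (3)(-2.2) = -0.4

-0.4000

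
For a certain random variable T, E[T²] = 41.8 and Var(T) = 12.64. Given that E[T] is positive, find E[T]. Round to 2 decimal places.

5.40

(E[T])² = E[T²] − Var(T) = 41.8 − 12.64 = 29.16
E[T] = √29.16 = 5.4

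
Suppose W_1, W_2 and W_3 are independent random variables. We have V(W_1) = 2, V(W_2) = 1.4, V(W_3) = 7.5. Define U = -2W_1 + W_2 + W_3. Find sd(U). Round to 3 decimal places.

By independence, V(U) = (-2)²V(W_1) + (1)²V(W_2) + (1)²V(W_3)
= (-2)²·2 + (1)²·1.4 + (1)²·7.5 = 16.9
sd(U) = √16.9 ≈ 4.111

4.111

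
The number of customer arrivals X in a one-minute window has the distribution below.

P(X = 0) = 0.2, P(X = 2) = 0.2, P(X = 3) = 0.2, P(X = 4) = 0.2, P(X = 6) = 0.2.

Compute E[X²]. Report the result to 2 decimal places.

E[X²] = (0)²(0.2) + (2)²(0.2) + (3)²(0.2) + (4)²(0.2) + (6)²(0.2) = 13

13.00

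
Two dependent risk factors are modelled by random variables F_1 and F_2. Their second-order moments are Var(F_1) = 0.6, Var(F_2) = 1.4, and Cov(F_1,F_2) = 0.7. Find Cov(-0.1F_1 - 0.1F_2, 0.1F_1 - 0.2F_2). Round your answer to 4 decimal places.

0.0290

Cov(-0.1F_1 - 0.1F_2, 0.1F_1 - 0.2F_2) = (-0.1)(0.1)Var(F_1) + (-0.1)(-0.2)Var(F_2) + [(-0.1)(-0.2) + (-0.1)(0.1)]Cov(F_1,F_2)
= -0.01·0.6 + 0.02·1.4 + 0.01·0.7 = 0.029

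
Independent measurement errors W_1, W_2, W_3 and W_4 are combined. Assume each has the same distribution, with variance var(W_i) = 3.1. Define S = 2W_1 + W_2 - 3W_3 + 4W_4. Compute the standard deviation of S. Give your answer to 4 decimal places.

9.6437

By independence, var(S) = (2)²var(W_1) + (1)²var(W_2) + (-3)²var(W_3) + (4)²var(W_4)
= (2)²·3.1 + (1)²·3.1 + (-3)²·3.1 + (4)²·3.1 = 93
SD(S) = √93 ≈ 9.6437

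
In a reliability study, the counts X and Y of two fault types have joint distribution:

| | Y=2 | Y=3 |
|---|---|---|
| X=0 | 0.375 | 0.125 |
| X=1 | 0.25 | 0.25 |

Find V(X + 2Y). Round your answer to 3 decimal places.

1.438

E[X] = 0.5,  E[Y] = 2.375,  E[XY] = 1.25
V(X) = 0.5 − (0.5)² = 0.25;  V(Y) = 5.875 − (2.375)² = 0.234375
Cov(X,Y) = 1.25 − (0.5)(2.375) = 0.0625
V(X + 2Y) = (1)²·0.25 + (2)²·0.234375 + 2·(1)·(2)·0.0625 = 1.4375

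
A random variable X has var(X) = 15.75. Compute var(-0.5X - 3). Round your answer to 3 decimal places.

var(-0.5X - 3) = (-0.5)²·var(X) = 0.25·15.75 = 3.9375

3.938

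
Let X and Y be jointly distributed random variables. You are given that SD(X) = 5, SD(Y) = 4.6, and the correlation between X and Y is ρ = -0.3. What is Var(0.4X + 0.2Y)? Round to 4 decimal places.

3.7424

Var(X) = (5)² = 25;  Var(Y) = (4.6)² = 21.16
Cov(X,Y) = ρ·SD(X)·SD(Y) = -0.3·5·4.6 = -6.9
Var(0.4X + 0.2Y) = (0.4)²·Var(X) + (0.2)²·Var(Y) + 2·(0.4)·(0.2)·Cov(X,Y)
= 0.16·25 + 0.04·21.16 + 0.16·-6.9 = 3.7424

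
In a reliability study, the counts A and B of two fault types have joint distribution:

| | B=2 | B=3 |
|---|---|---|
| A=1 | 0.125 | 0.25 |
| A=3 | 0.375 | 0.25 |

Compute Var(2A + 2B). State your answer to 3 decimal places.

E[A] = 2.25,  E[B] = 2.5,  E[AB] = 5.5
Var(A) = 6 − (2.25)² = 0.9375;  Var(B) = 6.5 − (2.5)² = 0.25
Cov(A,B) = 5.5 − (2.25)(2.5) = -0.125
Var(2A + 2B) = (2)²·0.9375 + (2)²·0.25 + 2·(2)·(2)·-0.125 = 3.75

3.750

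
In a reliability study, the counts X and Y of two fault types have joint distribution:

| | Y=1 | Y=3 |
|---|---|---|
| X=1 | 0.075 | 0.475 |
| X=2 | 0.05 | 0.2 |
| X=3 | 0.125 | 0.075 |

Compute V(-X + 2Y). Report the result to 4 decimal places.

E[X] = 1.65,  E[Y] = 2.5,  E[XY] = 3.85
V(X) = 3.35 − (1.65)² = 0.6275;  V(Y) = 7 − (2.5)² = 0.75
cov(X,Y) = 3.85 − (1.65)(2.5) = -0.275
V(-X + 2Y) = (-1)²·0.6275 + (2)²·0.75 + 2·(-1)·(2)·-0.275 = 4.7275

4.7275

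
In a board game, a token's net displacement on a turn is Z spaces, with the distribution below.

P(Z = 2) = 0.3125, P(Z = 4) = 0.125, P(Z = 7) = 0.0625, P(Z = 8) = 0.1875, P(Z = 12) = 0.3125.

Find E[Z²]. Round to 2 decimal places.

63.31

E[Z²] = (2)²(0.3125) + (4)²(0.125) + (7)²(0.0625) + (8)²(0.1875) + (12)²(0.3125) = 63.3125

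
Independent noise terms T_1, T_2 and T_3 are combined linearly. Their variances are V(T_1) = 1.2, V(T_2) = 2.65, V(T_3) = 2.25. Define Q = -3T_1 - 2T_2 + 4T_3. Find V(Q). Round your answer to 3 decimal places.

By independence, V(Q) = (-3)²V(T_1) + (-2)²V(T_2) + (4)²V(T_3)
= (-3)²·1.2 + (-2)²·2.65 + (4)²·2.25 = 57.4

57.400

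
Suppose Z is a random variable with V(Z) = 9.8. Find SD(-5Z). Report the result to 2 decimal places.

15.65

V(-5Z) = (-5)²·9.8 = 245
SD(-5Z) = √245 ≈ 15.65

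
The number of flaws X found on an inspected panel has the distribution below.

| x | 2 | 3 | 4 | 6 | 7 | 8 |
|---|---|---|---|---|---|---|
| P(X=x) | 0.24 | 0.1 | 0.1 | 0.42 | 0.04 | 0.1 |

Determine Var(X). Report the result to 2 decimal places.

E[X] = (2)(0.24) + (3)(0.1) + (4)(0.1) + (6)(0.42) + (7)(0.04) + (8)(0.1) = 4.78
E[X²] = (2)²(0.24) + (3)²(0.1) + (4)²(0.1) + (6)²(0.42) + (7)²(0.04) + (8)²(0.1) = 26.94
Var(X) = E[X²] − (E[X])² = 26.94 − (4.78)² = 4.0916

4.09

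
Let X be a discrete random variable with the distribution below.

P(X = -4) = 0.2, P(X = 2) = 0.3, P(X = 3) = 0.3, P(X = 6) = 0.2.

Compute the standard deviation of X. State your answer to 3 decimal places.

E[X] = (-4)(0.2) + (2)(0.3) + (3)(0.3) + (6)(0.2) = 1.9
E[X²] = (-4)²(0.2) + (2)²(0.3) + (3)²(0.3) + (6)²(0.2) = 14.3
var(X) = E[X²] − (E[X])² = 14.3 − (1.9)² = 10.69
σ(X) = √10.69 ≈ 3.270

3.270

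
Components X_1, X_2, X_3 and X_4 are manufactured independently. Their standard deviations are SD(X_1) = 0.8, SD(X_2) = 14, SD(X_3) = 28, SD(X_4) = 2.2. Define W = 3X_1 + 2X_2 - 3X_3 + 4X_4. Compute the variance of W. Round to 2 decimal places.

Var(X_1) = 0.64, Var(X_2) = 196, Var(X_3) = 784, Var(X_4) = 4.84
By independence, Var(W) = (3)²Var(X_1) + (2)²Var(X_2) + (-3)²Var(X_3) + (4)²Var(X_4)
= (3)²·0.64 + (2)²·196 + (-3)²·784 + (4)²·4.84 = 7923.2

7923.20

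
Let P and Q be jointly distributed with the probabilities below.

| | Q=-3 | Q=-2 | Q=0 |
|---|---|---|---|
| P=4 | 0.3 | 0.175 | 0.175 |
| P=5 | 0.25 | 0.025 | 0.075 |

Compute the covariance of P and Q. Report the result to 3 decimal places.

E[P] = 4.35,  E[Q] = -2.05
E[PQ] = -9
cov(P,Q) = E[PQ] − E[P]E[Q] = -9 − (4.35)(-2.05) = -0.0825

-0.083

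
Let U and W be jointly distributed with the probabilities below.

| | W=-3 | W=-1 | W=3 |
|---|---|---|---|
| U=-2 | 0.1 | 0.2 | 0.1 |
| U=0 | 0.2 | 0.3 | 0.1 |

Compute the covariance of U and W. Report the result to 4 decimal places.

E[U] = -0.8,  E[W] = -0.8
E[UW] = 0.4
Cov(U,W) = E[UW] − E[U]E[W] = 0.4 − (-0.8)(-0.8) = -0.24

-0.2400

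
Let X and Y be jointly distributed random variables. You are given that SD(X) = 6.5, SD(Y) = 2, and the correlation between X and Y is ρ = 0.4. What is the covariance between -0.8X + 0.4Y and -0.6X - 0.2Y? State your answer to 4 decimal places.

Var(X) = (6.5)² = 42.25;  Var(Y) = (2)² = 4
Cov(X,Y) = ρ·SD(X)·SD(Y) = 0.4·6.5·2 = 5.2
Cov(-0.8X + 0.4Y, -0.6X - 0.2Y) = (-0.8)(-0.6)Var(X) + (0.4)(-0.2)Var(Y) + [(-0.8)(-0.2) + (0.4)(-0.6)]Cov(X,Y)
= 0.48·42.25 + -0.08·4 + -0.08·5.2 = 19.544

19.5440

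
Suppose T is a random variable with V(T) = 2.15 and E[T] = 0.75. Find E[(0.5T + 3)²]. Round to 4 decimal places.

E[0.5T + 3] = 0.5·0.75 + 3 = 3.375
V(0.5T + 3) = (0.5)²·2.15 = 0.5375
E[(0.5T + 3)²] = V((0.5T + 3)) + (E[(0.5T + 3)])² = 0.5375 + (3.375)² = 11.928125

11.9281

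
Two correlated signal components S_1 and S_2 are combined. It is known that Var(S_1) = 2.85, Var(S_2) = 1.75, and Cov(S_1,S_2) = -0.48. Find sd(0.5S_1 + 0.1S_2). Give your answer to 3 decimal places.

Var(0.5S_1 + 0.1S_2) = (0.5)²·Var(S_1) + (0.1)²·Var(S_2) + 2·(0.5)·(0.1)·Cov(S_1,S_2)
= 0.25·2.85 + 0.01·1.75 + 0.1·-0.48 = 0.682
sd(0.5S_1 + 0.1S_2) = √0.682 ≈ 0.826

0.826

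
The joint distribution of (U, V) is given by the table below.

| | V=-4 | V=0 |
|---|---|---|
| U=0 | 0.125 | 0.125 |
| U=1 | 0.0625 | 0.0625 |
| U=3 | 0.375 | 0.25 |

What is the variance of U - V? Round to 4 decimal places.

6.1875

E[U] = 2,  E[V] = -2.25,  E[UV] = -4.75
var(U) = 5.75 − (2)² = 1.75;  var(V) = 9 − (-2.25)² = 3.9375
cov(U,V) = -4.75 − (2)(-2.25) = -0.25
var(U - V) = (1)²·1.75 + (-1)²·3.9375 + 2·(1)·(-1)·-0.25 = 6.1875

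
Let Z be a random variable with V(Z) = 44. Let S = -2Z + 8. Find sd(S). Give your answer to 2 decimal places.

V(-2Z + 8) = (-2)²·44 = 176
sd(S) = √176 ≈ 13.27

13.27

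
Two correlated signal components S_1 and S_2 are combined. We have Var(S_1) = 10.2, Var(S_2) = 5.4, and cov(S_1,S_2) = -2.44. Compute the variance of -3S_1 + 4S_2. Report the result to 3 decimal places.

Var(-3S_1 + 4S_2) = (-3)²·Var(S_1) + (4)²·Var(S_2) + 2·(-3)·(4)·cov(S_1,S_2)
= 9·10.2 + 16·5.4 + -24·-2.44 = 236.76

236.760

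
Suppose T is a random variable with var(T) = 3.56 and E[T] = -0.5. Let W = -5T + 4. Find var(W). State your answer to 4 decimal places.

89.0000

var(-5T + 4) = (-5)²·var(T) = 25·3.56 = 89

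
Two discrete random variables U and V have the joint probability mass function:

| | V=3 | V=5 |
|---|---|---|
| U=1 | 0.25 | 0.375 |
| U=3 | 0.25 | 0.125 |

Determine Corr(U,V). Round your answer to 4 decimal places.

E[U] = 1.75,  E[V] = 4
E[UV] = 6.75
Cov(U,V) = E[UV] − E[U]E[V] = 6.75 − (1.75)(4) = -0.25
Var(U) = 0.9375,  Var(V) = 1
ρ = -0.25 / √(0.9375·1) ≈ -0.2582

-0.2582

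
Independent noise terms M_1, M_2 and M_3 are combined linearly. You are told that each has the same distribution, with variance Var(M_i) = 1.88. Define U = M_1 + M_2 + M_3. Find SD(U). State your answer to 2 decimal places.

By independence, Var(U) = (1)²Var(M_1) + (1)²Var(M_2) + (1)²Var(M_3)
= (1)²·1.88 + (1)²·1.88 + (1)²·1.88 = 5.64
SD(U) = √5.64 ≈ 2.37

2.37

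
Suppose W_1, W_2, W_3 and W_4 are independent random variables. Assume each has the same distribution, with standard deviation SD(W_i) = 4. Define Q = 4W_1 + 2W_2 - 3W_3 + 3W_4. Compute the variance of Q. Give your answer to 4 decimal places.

608.0000

Var(W_i) = (4)² = 16
By independence, Var(Q) = (4)²Var(W_1) + (2)²Var(W_2) + (-3)²Var(W_3) + (3)²Var(W_4)
= (4)²·16 + (2)²·16 + (-3)²·16 + (3)²·16 = 608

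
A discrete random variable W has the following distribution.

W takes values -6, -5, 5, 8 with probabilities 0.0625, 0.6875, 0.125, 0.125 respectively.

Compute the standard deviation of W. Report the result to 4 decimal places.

5.0771

E[W] = (-6)(0.0625) + (-5)(0.6875) + (5)(0.125) + (8)(0.125) = -2.1875
E[W²] = (-6)²(0.0625) + (-5)²(0.6875) + (5)²(0.125) + (8)²(0.125) = 30.5625
var(W) = E[W²] − (E[W])² = 30.5625 − (-2.1875)² = 25.77734375
σ(W) = √25.77734375 ≈ 5.0771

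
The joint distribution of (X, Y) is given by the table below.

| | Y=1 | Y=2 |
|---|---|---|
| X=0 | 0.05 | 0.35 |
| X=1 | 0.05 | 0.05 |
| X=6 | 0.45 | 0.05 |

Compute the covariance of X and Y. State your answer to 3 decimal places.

-1.045

E[X] = 3.1,  E[Y] = 1.45
E[XY] = 3.45
cov(X,Y) = E[XY] − E[X]E[Y] = 3.45 − (3.1)(1.45) = -1.045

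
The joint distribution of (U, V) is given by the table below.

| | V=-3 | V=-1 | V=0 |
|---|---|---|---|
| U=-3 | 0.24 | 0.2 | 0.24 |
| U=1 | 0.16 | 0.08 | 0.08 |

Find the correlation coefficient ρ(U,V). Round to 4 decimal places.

E[U] = -1.72,  E[V] = -1.48
E[UV] = 2.2
Cov(U,V) = E[UV] − E[U]E[V] = 2.2 − (-1.72)(-1.48) = -0.3456
Var(U) = 3.4816,  Var(V) = 1.6896
ρ = -0.3456 / √(3.4816·1.6896) ≈ -0.1425

-0.1425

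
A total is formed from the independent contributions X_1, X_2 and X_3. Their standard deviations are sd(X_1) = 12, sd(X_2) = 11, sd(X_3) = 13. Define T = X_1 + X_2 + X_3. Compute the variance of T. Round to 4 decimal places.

Var(X_1) = 144, Var(X_2) = 121, Var(X_3) = 169
By independence, Var(T) = (1)²Var(X_1) + (1)²Var(X_2) + (1)²Var(X_3)
= (1)²·144 + (1)²·121 + (1)²·169 = 434

434.0000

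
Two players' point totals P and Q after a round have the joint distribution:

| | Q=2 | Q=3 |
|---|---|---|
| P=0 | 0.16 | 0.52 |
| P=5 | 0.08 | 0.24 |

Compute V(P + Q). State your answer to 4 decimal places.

E[P] = 1.6,  E[Q] = 2.76,  E[PQ] = 4.4
V(P) = 8 − (1.6)² = 5.44;  V(Q) = 7.8 − (2.76)² = 0.1824
Cov(P,Q) = 4.4 − (1.6)(2.76) = -0.016
V(P + Q) = (1)²·5.44 + (1)²·0.1824 + 2·(1)·(1)·-0.016 = 5.5904

5.5904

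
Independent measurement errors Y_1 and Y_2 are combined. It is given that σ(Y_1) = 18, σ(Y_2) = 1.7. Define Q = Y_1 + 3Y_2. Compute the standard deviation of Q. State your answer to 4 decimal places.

Var(Y_1) = 324, Var(Y_2) = 2.89
By independence, Var(Q) = (1)²Var(Y_1) + (3)²Var(Y_2)
= (1)²·324 + (3)²·2.89 = 350.01
σ(Q) = √350.01 ≈ 18.7086

18.7086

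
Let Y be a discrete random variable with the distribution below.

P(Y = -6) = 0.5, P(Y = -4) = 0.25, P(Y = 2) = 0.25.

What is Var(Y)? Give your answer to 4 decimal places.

10.7500

E[Y] = (-6)(0.5) + (-4)(0.25) + (2)(0.25) = -3.5
E[Y²] = (-6)²(0.5) + (-4)²(0.25) + (2)²(0.25) = 23
Var(Y) = E[Y²] − (E[Y])² = 23 − (-3.5)² = 10.75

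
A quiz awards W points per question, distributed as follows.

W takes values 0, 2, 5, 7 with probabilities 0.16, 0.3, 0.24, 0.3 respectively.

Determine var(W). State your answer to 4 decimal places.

6.6900

E[W] = (0)(0.16) + (2)(0.3) + (5)(0.24) + (7)(0.3) = 3.9
E[W²] = (0)²(0.16) + (2)²(0.3) + (5)²(0.24) + (7)²(0.3) = 21.9
var(W) = E[W²] − (E[W])² = 21.9 − (3.9)² = 6.69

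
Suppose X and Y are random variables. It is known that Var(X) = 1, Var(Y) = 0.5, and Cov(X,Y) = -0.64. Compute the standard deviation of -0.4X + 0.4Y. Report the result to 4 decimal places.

0.6669

Var(-0.4X + 0.4Y) = (-0.4)²·Var(X) + (0.4)²·Var(Y) + 2·(-0.4)·(0.4)·Cov(X,Y)
= 0.16·1 + 0.16·0.5 + -0.32·-0.64 = 0.4448
sd(-0.4X + 0.4Y) = √0.4448 ≈ 0.6669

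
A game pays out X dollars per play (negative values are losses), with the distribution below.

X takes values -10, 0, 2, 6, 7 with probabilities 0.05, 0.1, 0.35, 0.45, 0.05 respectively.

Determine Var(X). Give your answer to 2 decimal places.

14.49

E[X] = (-10)(0.05) + (0)(0.1) + (2)(0.35) + (6)(0.45) + (7)(0.05) = 3.25
E[X²] = (-10)²(0.05) + (0)²(0.1) + (2)²(0.35) + (6)²(0.45) + (7)²(0.05) = 25.05
Var(X) = E[X²] − (E[X])² = 25.05 − (3.25)² = 14.4875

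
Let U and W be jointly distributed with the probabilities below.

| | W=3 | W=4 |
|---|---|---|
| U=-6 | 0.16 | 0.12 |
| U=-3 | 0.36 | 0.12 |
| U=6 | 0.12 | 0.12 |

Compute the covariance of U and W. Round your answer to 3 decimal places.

E[U] = -1.68,  E[W] = 3.36
E[UW] = -5.4
cov(U,W) = E[UW] − E[U]E[W] = -5.4 − (-1.68)(3.36) = 0.2448

0.245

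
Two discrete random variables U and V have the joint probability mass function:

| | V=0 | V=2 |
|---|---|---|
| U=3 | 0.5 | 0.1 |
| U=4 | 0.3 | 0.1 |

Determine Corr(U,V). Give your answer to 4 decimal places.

0.1021

E[U] = 3.4,  E[V] = 0.4
E[UV] = 1.4
Cov(U,V) = E[UV] − E[U]E[V] = 1.4 − (3.4)(0.4) = 0.04
Var(U) = 0.24,  Var(V) = 0.64
ρ = 0.04 / √(0.24·0.64) ≈ 0.1021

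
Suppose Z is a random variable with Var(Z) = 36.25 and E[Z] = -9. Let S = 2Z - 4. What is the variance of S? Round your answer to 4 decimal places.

Var(2Z - 4) = (2)²·Var(Z) = 4·36.25 = 145

145.0000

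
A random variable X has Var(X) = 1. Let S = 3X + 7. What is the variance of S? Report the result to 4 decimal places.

9.0000

Var(3X + 7) = (3)²·Var(X) = 9·1 = 9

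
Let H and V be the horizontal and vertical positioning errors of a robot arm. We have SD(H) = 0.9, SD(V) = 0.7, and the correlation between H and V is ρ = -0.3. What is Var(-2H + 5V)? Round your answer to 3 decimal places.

Var(H) = (0.9)² = 0.81;  Var(V) = (0.7)² = 0.49
Cov(H,V) = ρ·SD(H)·SD(V) = -0.3·0.9·0.7 = -0.189
Var(-2H + 5V) = (-2)²·Var(H) + (5)²·Var(V) + 2·(-2)·(5)·Cov(H,V)
= 4·0.81 + 25·0.49 + -20·-0.189 = 19.27

19.270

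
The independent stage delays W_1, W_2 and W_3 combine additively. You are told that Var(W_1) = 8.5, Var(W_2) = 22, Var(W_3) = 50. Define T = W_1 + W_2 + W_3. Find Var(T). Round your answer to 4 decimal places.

80.5000

By independence, Var(T) = (1)²Var(W_1) + (1)²Var(W_2) + (1)²Var(W_3)
= (1)²·8.5 + (1)²·22 + (1)²·50 = 80.5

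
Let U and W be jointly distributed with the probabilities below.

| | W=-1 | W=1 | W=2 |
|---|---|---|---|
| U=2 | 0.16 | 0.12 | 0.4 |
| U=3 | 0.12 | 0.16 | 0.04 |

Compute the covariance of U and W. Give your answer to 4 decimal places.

E[U] = 2.32,  E[W] = 0.88
E[UW] = 1.88
Cov(U,W) = E[UW] − E[U]E[W] = 1.88 − (2.32)(0.88) = -0.1616

-0.1616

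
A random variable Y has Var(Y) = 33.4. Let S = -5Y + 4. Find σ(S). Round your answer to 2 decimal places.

Var(-5Y + 4) = (-5)²·33.4 = 835
σ(S) = √835 ≈ 28.90

28.90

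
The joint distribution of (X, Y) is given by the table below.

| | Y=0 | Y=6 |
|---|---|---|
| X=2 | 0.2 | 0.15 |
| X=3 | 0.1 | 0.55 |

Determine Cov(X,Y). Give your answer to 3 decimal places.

0.570

E[X] = 2.65,  E[Y] = 4.2
E[XY] = 11.7
Cov(X,Y) = E[XY] − E[X]E[Y] = 11.7 − (2.65)(4.2) = 0.57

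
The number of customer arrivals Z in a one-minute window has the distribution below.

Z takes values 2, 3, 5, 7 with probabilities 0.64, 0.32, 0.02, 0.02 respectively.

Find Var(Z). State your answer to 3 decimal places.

E[Z] = (2)(0.64) + (3)(0.32) + (5)(0.02) + (7)(0.02) = 2.48
E[Z²] = (2)²(0.64) + (3)²(0.32) + (5)²(0.02) + (7)²(0.02) = 6.92
Var(Z) = E[Z²] − (E[Z])² = 6.92 − (2.48)² = 0.7696

0.770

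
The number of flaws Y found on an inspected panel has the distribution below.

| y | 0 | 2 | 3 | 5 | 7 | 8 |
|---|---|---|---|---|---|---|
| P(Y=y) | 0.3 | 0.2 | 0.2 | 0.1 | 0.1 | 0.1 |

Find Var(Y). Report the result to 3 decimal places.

7.400

E[Y] = (0)(0.3) + (2)(0.2) + (3)(0.2) + (5)(0.1) + (7)(0.1) + (8)(0.1) = 3
E[Y²] = (0)²(0.3) + (2)²(0.2) + (3)²(0.2) + (5)²(0.1) + (7)²(0.1) + (8)²(0.1) = 16.4
Var(Y) = E[Y²] − (E[Y])² = 16.4 − (3)² = 7.4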